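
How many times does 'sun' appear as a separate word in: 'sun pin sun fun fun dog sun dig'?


Scanning each word for exact match 'sun':
  Word 1: 'sun' -> MATCH
  Word 2: 'pin' -> no
  Word 3: 'sun' -> MATCH
  Word 4: 'fun' -> no
  Word 5: 'fun' -> no
  Word 6: 'dog' -> no
  Word 7: 'sun' -> MATCH
  Word 8: 'dig' -> no
Total matches: 3

3


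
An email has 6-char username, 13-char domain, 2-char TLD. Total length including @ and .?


An email address has format: username@domain.tld
Username length: 6
'@' character: 1
Domain length: 13
'.' character: 1
TLD length: 2
Total = 6 + 1 + 13 + 1 + 2 = 23

23


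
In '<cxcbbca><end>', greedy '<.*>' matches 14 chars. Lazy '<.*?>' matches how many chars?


Greedy '<.*>' tries to match as MUCH as possible.
Lazy '<.*?>' tries to match as LITTLE as possible.

String: '<cxcbbca><end>'
Greedy '<.*>' starts at first '<' and extends to the LAST '>': '<cxcbbca><end>' (14 chars)
Lazy '<.*?>' starts at first '<' and stops at the FIRST '>': '<cxcbbca>' (9 chars)

9


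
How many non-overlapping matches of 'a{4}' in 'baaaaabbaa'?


Pattern 'a{4}' matches exactly 4 consecutive a's (greedy, non-overlapping).
String: 'baaaaabbaa'
Scanning for runs of a's:
  Run at pos 1: 'aaaaa' (length 5) -> 1 match(es)
  Run at pos 8: 'aa' (length 2) -> 0 match(es)
Matches found: ['aaaa']
Total: 1

1


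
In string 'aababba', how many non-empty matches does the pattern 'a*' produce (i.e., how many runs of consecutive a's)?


Pattern 'a*' matches zero or more a's. We want non-empty runs of consecutive a's.
String: 'aababba'
Walking through the string to find runs of a's:
  Run 1: positions 0-1 -> 'aa'
  Run 2: positions 3-3 -> 'a'
  Run 3: positions 6-6 -> 'a'
Non-empty runs found: ['aa', 'a', 'a']
Count: 3

3


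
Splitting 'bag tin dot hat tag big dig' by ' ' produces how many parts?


Splitting by ' ' breaks the string at each occurrence of the separator.
Text: 'bag tin dot hat tag big dig'
Parts after split:
  Part 1: 'bag'
  Part 2: 'tin'
  Part 3: 'dot'
  Part 4: 'hat'
  Part 5: 'tag'
  Part 6: 'big'
  Part 7: 'dig'
Total parts: 7

7


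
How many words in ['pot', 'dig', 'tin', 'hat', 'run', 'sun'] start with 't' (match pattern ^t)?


Pattern ^t anchors to start of word. Check which words begin with 't':
  'pot' -> no
  'dig' -> no
  'tin' -> MATCH (starts with 't')
  'hat' -> no
  'run' -> no
  'sun' -> no
Matching words: ['tin']
Count: 1

1


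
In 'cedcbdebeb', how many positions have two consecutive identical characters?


Looking for consecutive identical characters in 'cedcbdebeb':
  pos 0-1: 'c' vs 'e' -> different
  pos 1-2: 'e' vs 'd' -> different
  pos 2-3: 'd' vs 'c' -> different
  pos 3-4: 'c' vs 'b' -> different
  pos 4-5: 'b' vs 'd' -> different
  pos 5-6: 'd' vs 'e' -> different
  pos 6-7: 'e' vs 'b' -> different
  pos 7-8: 'b' vs 'e' -> different
  pos 8-9: 'e' vs 'b' -> different
Consecutive identical pairs: []
Count: 0

0


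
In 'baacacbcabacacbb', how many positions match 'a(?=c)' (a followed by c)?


Lookahead 'a(?=c)' matches 'a' only when followed by 'c'.
String: 'baacacbcabacacbb'
Checking each position where char is 'a':
  pos 1: 'a' -> no (next='a')
  pos 2: 'a' -> MATCH (next='c')
  pos 4: 'a' -> MATCH (next='c')
  pos 8: 'a' -> no (next='b')
  pos 10: 'a' -> MATCH (next='c')
  pos 12: 'a' -> MATCH (next='c')
Matching positions: [2, 4, 10, 12]
Count: 4

4


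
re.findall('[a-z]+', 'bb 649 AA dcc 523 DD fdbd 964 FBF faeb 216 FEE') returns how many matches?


Pattern '[a-z]+' finds one or more lowercase letters.
Text: 'bb 649 AA dcc 523 DD fdbd 964 FBF faeb 216 FEE'
Scanning for matches:
  Match 1: 'bb'
  Match 2: 'dcc'
  Match 3: 'fdbd'
  Match 4: 'faeb'
Total matches: 4

4


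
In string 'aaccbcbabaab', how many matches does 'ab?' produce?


Pattern 'ab?' matches 'a' optionally followed by 'b'.
String: 'aaccbcbabaab'
Scanning left to right for 'a' then checking next char:
  Match 1: 'a' (a not followed by b)
  Match 2: 'a' (a not followed by b)
  Match 3: 'ab' (a followed by b)
  Match 4: 'a' (a not followed by b)
  Match 5: 'ab' (a followed by b)
Total matches: 5

5


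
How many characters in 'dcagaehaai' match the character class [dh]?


Character class [dh] matches any of: {d, h}
Scanning string 'dcagaehaai' character by character:
  pos 0: 'd' -> MATCH
  pos 1: 'c' -> no
  pos 2: 'a' -> no
  pos 3: 'g' -> no
  pos 4: 'a' -> no
  pos 5: 'e' -> no
  pos 6: 'h' -> MATCH
  pos 7: 'a' -> no
  pos 8: 'a' -> no
  pos 9: 'i' -> no
Total matches: 2

2


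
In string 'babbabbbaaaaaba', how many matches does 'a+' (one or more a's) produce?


Pattern 'a+' matches one or more consecutive a's.
String: 'babbabbbaaaaaba'
Scanning for runs of a:
  Match 1: 'a' (length 1)
  Match 2: 'a' (length 1)
  Match 3: 'aaaaa' (length 5)
  Match 4: 'a' (length 1)
Total matches: 4

4


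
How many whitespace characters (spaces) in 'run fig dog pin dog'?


\s matches whitespace characters (spaces, tabs, etc.).
Text: 'run fig dog pin dog'
This text has 5 words separated by spaces.
Number of spaces = number of words - 1 = 5 - 1 = 4

4


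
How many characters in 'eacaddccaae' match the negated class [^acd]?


Negated class [^acd] matches any char NOT in {a, c, d}
Scanning 'eacaddccaae':
  pos 0: 'e' -> MATCH
  pos 1: 'a' -> no (excluded)
  pos 2: 'c' -> no (excluded)
  pos 3: 'a' -> no (excluded)
  pos 4: 'd' -> no (excluded)
  pos 5: 'd' -> no (excluded)
  pos 6: 'c' -> no (excluded)
  pos 7: 'c' -> no (excluded)
  pos 8: 'a' -> no (excluded)
  pos 9: 'a' -> no (excluded)
  pos 10: 'e' -> MATCH
Total matches: 2

2


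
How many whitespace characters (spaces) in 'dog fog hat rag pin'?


\s matches whitespace characters (spaces, tabs, etc.).
Text: 'dog fog hat rag pin'
This text has 5 words separated by spaces.
Number of spaces = number of words - 1 = 5 - 1 = 4

4


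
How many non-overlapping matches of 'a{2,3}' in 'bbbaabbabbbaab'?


Pattern 'a{2,3}' matches between 2 and 3 consecutive a's (greedy).
String: 'bbbaabbabbbaab'
Finding runs of a's and applying greedy matching:
  Run at pos 3: 'aa' (length 2)
  Run at pos 7: 'a' (length 1)
  Run at pos 11: 'aa' (length 2)
Matches: ['aa', 'aa']
Count: 2

2


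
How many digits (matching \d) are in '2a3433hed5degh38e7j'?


\d matches any digit 0-9.
Scanning '2a3433hed5degh38e7j':
  pos 0: '2' -> DIGIT
  pos 2: '3' -> DIGIT
  pos 3: '4' -> DIGIT
  pos 4: '3' -> DIGIT
  pos 5: '3' -> DIGIT
  pos 9: '5' -> DIGIT
  pos 14: '3' -> DIGIT
  pos 15: '8' -> DIGIT
  pos 17: '7' -> DIGIT
Digits found: ['2', '3', '4', '3', '3', '5', '3', '8', '7']
Total: 9

9


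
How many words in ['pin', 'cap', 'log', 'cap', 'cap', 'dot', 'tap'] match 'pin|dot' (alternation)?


Alternation 'pin|dot' matches either 'pin' or 'dot'.
Checking each word:
  'pin' -> MATCH
  'cap' -> no
  'log' -> no
  'cap' -> no
  'cap' -> no
  'dot' -> MATCH
  'tap' -> no
Matches: ['pin', 'dot']
Count: 2

2


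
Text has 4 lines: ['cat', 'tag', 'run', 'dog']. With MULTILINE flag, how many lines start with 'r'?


With MULTILINE flag, ^ matches the start of each line.
Lines: ['cat', 'tag', 'run', 'dog']
Checking which lines start with 'r':
  Line 1: 'cat' -> no
  Line 2: 'tag' -> no
  Line 3: 'run' -> MATCH
  Line 4: 'dog' -> no
Matching lines: ['run']
Count: 1

1


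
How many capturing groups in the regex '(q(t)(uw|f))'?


To count capturing groups, count each '(' that starts a group.
Pattern: '(q(t)(uw|f))'
Walking through the pattern:
  Position 0: '(' -> group #1
  Position 2: '(' -> group #2
  Position 5: '(' -> group #3
Total capturing groups: 3

3


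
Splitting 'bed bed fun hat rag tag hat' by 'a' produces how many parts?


Splitting by 'a' breaks the string at each occurrence of the separator.
Text: 'bed bed fun hat rag tag hat'
Parts after split:
  Part 1: 'bed bed fun h'
  Part 2: 't r'
  Part 3: 'g t'
  Part 4: 'g h'
  Part 5: 't'
Total parts: 5

5


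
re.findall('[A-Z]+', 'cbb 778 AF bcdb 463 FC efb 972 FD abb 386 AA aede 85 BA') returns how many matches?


Pattern '[A-Z]+' finds one or more uppercase letters.
Text: 'cbb 778 AF bcdb 463 FC efb 972 FD abb 386 AA aede 85 BA'
Scanning for matches:
  Match 1: 'AF'
  Match 2: 'FC'
  Match 3: 'FD'
  Match 4: 'AA'
  Match 5: 'BA'
Total matches: 5

5


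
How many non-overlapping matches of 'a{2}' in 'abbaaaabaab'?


Pattern 'a{2}' matches exactly 2 consecutive a's (greedy, non-overlapping).
String: 'abbaaaabaab'
Scanning for runs of a's:
  Run at pos 0: 'a' (length 1) -> 0 match(es)
  Run at pos 3: 'aaaa' (length 4) -> 2 match(es)
  Run at pos 8: 'aa' (length 2) -> 1 match(es)
Matches found: ['aa', 'aa', 'aa']
Total: 3

3


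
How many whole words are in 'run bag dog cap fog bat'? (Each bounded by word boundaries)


Word boundaries (\b) mark the start/end of each word.
Text: 'run bag dog cap fog bat'
Splitting by whitespace:
  Word 1: 'run'
  Word 2: 'bag'
  Word 3: 'dog'
  Word 4: 'cap'
  Word 5: 'fog'
  Word 6: 'bat'
Total whole words: 6

6


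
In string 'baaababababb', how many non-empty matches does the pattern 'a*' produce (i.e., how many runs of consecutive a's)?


Pattern 'a*' matches zero or more a's. We want non-empty runs of consecutive a's.
String: 'baaababababb'
Walking through the string to find runs of a's:
  Run 1: positions 1-3 -> 'aaa'
  Run 2: positions 5-5 -> 'a'
  Run 3: positions 7-7 -> 'a'
  Run 4: positions 9-9 -> 'a'
Non-empty runs found: ['aaa', 'a', 'a', 'a']
Count: 4

4


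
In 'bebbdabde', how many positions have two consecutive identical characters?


Looking for consecutive identical characters in 'bebbdabde':
  pos 0-1: 'b' vs 'e' -> different
  pos 1-2: 'e' vs 'b' -> different
  pos 2-3: 'b' vs 'b' -> MATCH ('bb')
  pos 3-4: 'b' vs 'd' -> different
  pos 4-5: 'd' vs 'a' -> different
  pos 5-6: 'a' vs 'b' -> different
  pos 6-7: 'b' vs 'd' -> different
  pos 7-8: 'd' vs 'e' -> different
Consecutive identical pairs: ['bb']
Count: 1

1


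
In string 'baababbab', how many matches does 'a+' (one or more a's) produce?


Pattern 'a+' matches one or more consecutive a's.
String: 'baababbab'
Scanning for runs of a:
  Match 1: 'aa' (length 2)
  Match 2: 'a' (length 1)
  Match 3: 'a' (length 1)
Total matches: 3

3


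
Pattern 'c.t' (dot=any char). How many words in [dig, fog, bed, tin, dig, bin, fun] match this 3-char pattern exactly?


Pattern 'c.t' means: starts with 'c', any single char, ends with 't'.
Checking each word (must be exactly 3 chars):
  'dig' (len=3): no
  'fog' (len=3): no
  'bed' (len=3): no
  'tin' (len=3): no
  'dig' (len=3): no
  'bin' (len=3): no
  'fun' (len=3): no
Matching words: []
Total: 0

0


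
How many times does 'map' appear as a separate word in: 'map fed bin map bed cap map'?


Scanning each word for exact match 'map':
  Word 1: 'map' -> MATCH
  Word 2: 'fed' -> no
  Word 3: 'bin' -> no
  Word 4: 'map' -> MATCH
  Word 5: 'bed' -> no
  Word 6: 'cap' -> no
  Word 7: 'map' -> MATCH
Total matches: 3

3


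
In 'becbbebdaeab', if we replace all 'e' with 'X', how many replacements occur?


re.sub('e', 'X', text) replaces every occurrence of 'e' with 'X'.
Text: 'becbbebdaeab'
Scanning for 'e':
  pos 1: 'e' -> replacement #1
  pos 5: 'e' -> replacement #2
  pos 9: 'e' -> replacement #3
Total replacements: 3

3


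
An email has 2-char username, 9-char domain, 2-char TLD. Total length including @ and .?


An email address has format: username@domain.tld
Username length: 2
'@' character: 1
Domain length: 9
'.' character: 1
TLD length: 2
Total = 2 + 1 + 9 + 1 + 2 = 15

15


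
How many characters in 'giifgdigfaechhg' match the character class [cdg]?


Character class [cdg] matches any of: {c, d, g}
Scanning string 'giifgdigfaechhg' character by character:
  pos 0: 'g' -> MATCH
  pos 1: 'i' -> no
  pos 2: 'i' -> no
  pos 3: 'f' -> no
  pos 4: 'g' -> MATCH
  pos 5: 'd' -> MATCH
  pos 6: 'i' -> no
  pos 7: 'g' -> MATCH
  pos 8: 'f' -> no
  pos 9: 'a' -> no
  pos 10: 'e' -> no
  pos 11: 'c' -> MATCH
  pos 12: 'h' -> no
  pos 13: 'h' -> no
  pos 14: 'g' -> MATCH
Total matches: 6

6


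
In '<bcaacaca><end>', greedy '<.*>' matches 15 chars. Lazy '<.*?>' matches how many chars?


Greedy '<.*>' tries to match as MUCH as possible.
Lazy '<.*?>' tries to match as LITTLE as possible.

String: '<bcaacaca><end>'
Greedy '<.*>' starts at first '<' and extends to the LAST '>': '<bcaacaca><end>' (15 chars)
Lazy '<.*?>' starts at first '<' and stops at the FIRST '>': '<bcaacaca>' (10 chars)

10


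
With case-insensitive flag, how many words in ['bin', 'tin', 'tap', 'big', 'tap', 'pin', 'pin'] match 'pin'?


Case-insensitive matching: compare each word's lowercase form to 'pin'.
  'bin' -> lower='bin' -> no
  'tin' -> lower='tin' -> no
  'tap' -> lower='tap' -> no
  'big' -> lower='big' -> no
  'tap' -> lower='tap' -> no
  'pin' -> lower='pin' -> MATCH
  'pin' -> lower='pin' -> MATCH
Matches: ['pin', 'pin']
Count: 2

2


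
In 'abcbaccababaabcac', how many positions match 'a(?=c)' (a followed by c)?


Lookahead 'a(?=c)' matches 'a' only when followed by 'c'.
String: 'abcbaccababaabcac'
Checking each position where char is 'a':
  pos 0: 'a' -> no (next='b')
  pos 4: 'a' -> MATCH (next='c')
  pos 7: 'a' -> no (next='b')
  pos 9: 'a' -> no (next='b')
  pos 11: 'a' -> no (next='a')
  pos 12: 'a' -> no (next='b')
  pos 15: 'a' -> MATCH (next='c')
Matching positions: [4, 15]
Count: 2

2


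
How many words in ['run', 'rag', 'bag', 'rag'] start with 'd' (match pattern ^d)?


Pattern ^d anchors to start of word. Check which words begin with 'd':
  'run' -> no
  'rag' -> no
  'bag' -> no
  'rag' -> no
Matching words: []
Count: 0

0


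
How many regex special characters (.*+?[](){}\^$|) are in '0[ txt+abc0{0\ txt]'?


Regex special characters are: . * + ? [ ] ( ) { } \ ^ $ |
Scanning '0[ txt+abc0{0\ txt]':
  pos 1: '[' -> SPECIAL
  pos 6: '+' -> SPECIAL
  pos 11: '{' -> SPECIAL
  pos 13: '\' -> SPECIAL
  pos 18: ']' -> SPECIAL
Special chars found: ['[', '+', '{', '\\', ']']
Total: 5

5


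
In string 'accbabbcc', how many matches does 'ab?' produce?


Pattern 'ab?' matches 'a' optionally followed by 'b'.
String: 'accbabbcc'
Scanning left to right for 'a' then checking next char:
  Match 1: 'a' (a not followed by b)
  Match 2: 'ab' (a followed by b)
Total matches: 2

2


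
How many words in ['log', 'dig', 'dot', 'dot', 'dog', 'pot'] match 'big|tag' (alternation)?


Alternation 'big|tag' matches either 'big' or 'tag'.
Checking each word:
  'log' -> no
  'dig' -> no
  'dot' -> no
  'dot' -> no
  'dog' -> no
  'pot' -> no
Matches: []
Count: 0

0


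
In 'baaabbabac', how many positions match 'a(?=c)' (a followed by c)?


Lookahead 'a(?=c)' matches 'a' only when followed by 'c'.
String: 'baaabbabac'
Checking each position where char is 'a':
  pos 1: 'a' -> no (next='a')
  pos 2: 'a' -> no (next='a')
  pos 3: 'a' -> no (next='b')
  pos 6: 'a' -> no (next='b')
  pos 8: 'a' -> MATCH (next='c')
Matching positions: [8]
Count: 1

1


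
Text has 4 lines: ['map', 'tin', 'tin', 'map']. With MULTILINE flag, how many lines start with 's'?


With MULTILINE flag, ^ matches the start of each line.
Lines: ['map', 'tin', 'tin', 'map']
Checking which lines start with 's':
  Line 1: 'map' -> no
  Line 2: 'tin' -> no
  Line 3: 'tin' -> no
  Line 4: 'map' -> no
Matching lines: []
Count: 0

0


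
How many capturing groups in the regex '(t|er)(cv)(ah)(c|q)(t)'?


To count capturing groups, count each '(' that starts a group.
Pattern: '(t|er)(cv)(ah)(c|q)(t)'
Walking through the pattern:
  Position 0: '(' -> group #1
  Position 6: '(' -> group #2
  Position 10: '(' -> group #3
  Position 14: '(' -> group #4
  Position 19: '(' -> group #5
Total capturing groups: 5

5


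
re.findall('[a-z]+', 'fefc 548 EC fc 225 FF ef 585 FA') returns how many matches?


Pattern '[a-z]+' finds one or more lowercase letters.
Text: 'fefc 548 EC fc 225 FF ef 585 FA'
Scanning for matches:
  Match 1: 'fefc'
  Match 2: 'fc'
  Match 3: 'ef'
Total matches: 3

3


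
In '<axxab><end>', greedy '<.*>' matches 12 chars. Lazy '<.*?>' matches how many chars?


Greedy '<.*>' tries to match as MUCH as possible.
Lazy '<.*?>' tries to match as LITTLE as possible.

String: '<axxab><end>'
Greedy '<.*>' starts at first '<' and extends to the LAST '>': '<axxab><end>' (12 chars)
Lazy '<.*?>' starts at first '<' and stops at the FIRST '>': '<axxab>' (7 chars)

7


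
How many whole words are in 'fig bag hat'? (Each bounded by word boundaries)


Word boundaries (\b) mark the start/end of each word.
Text: 'fig bag hat'
Splitting by whitespace:
  Word 1: 'fig'
  Word 2: 'bag'
  Word 3: 'hat'
Total whole words: 3

3


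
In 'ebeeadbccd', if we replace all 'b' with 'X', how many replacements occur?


re.sub('b', 'X', text) replaces every occurrence of 'b' with 'X'.
Text: 'ebeeadbccd'
Scanning for 'b':
  pos 1: 'b' -> replacement #1
  pos 6: 'b' -> replacement #2
Total replacements: 2

2


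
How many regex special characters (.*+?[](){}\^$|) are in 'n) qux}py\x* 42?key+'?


Regex special characters are: . * + ? [ ] ( ) { } \ ^ $ |
Scanning 'n) qux}py\x* 42?key+':
  pos 1: ')' -> SPECIAL
  pos 6: '}' -> SPECIAL
  pos 9: '\' -> SPECIAL
  pos 11: '*' -> SPECIAL
  pos 15: '?' -> SPECIAL
  pos 19: '+' -> SPECIAL
Special chars found: [')', '}', '\\', '*', '?', '+']
Total: 6

6


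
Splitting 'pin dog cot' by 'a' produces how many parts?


Splitting by 'a' breaks the string at each occurrence of the separator.
Text: 'pin dog cot'
Parts after split:
  Part 1: 'pin dog cot'
Total parts: 1

1


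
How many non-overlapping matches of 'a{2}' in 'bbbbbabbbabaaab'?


Pattern 'a{2}' matches exactly 2 consecutive a's (greedy, non-overlapping).
String: 'bbbbbabbbabaaab'
Scanning for runs of a's:
  Run at pos 5: 'a' (length 1) -> 0 match(es)
  Run at pos 9: 'a' (length 1) -> 0 match(es)
  Run at pos 11: 'aaa' (length 3) -> 1 match(es)
Matches found: ['aa']
Total: 1

1


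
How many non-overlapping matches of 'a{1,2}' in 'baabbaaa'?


Pattern 'a{1,2}' matches between 1 and 2 consecutive a's (greedy).
String: 'baabbaaa'
Finding runs of a's and applying greedy matching:
  Run at pos 1: 'aa' (length 2)
  Run at pos 5: 'aaa' (length 3)
Matches: ['aa', 'aa', 'a']
Count: 3

3


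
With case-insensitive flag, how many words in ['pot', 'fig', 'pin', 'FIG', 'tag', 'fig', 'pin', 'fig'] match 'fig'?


Case-insensitive matching: compare each word's lowercase form to 'fig'.
  'pot' -> lower='pot' -> no
  'fig' -> lower='fig' -> MATCH
  'pin' -> lower='pin' -> no
  'FIG' -> lower='fig' -> MATCH
  'tag' -> lower='tag' -> no
  'fig' -> lower='fig' -> MATCH
  'pin' -> lower='pin' -> no
  'fig' -> lower='fig' -> MATCH
Matches: ['fig', 'FIG', 'fig', 'fig']
Count: 4

4


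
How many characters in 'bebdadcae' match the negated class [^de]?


Negated class [^de] matches any char NOT in {d, e}
Scanning 'bebdadcae':
  pos 0: 'b' -> MATCH
  pos 1: 'e' -> no (excluded)
  pos 2: 'b' -> MATCH
  pos 3: 'd' -> no (excluded)
  pos 4: 'a' -> MATCH
  pos 5: 'd' -> no (excluded)
  pos 6: 'c' -> MATCH
  pos 7: 'a' -> MATCH
  pos 8: 'e' -> no (excluded)
Total matches: 5

5


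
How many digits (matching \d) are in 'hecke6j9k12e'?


\d matches any digit 0-9.
Scanning 'hecke6j9k12e':
  pos 5: '6' -> DIGIT
  pos 7: '9' -> DIGIT
  pos 9: '1' -> DIGIT
  pos 10: '2' -> DIGIT
Digits found: ['6', '9', '1', '2']
Total: 4

4


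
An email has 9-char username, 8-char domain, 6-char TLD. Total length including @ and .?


An email address has format: username@domain.tld
Username length: 9
'@' character: 1
Domain length: 8
'.' character: 1
TLD length: 6
Total = 9 + 1 + 8 + 1 + 6 = 25

25


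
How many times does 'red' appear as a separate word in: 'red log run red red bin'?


Scanning each word for exact match 'red':
  Word 1: 'red' -> MATCH
  Word 2: 'log' -> no
  Word 3: 'run' -> no
  Word 4: 'red' -> MATCH
  Word 5: 'red' -> MATCH
  Word 6: 'bin' -> no
Total matches: 3

3


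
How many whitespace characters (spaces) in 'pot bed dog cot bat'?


\s matches whitespace characters (spaces, tabs, etc.).
Text: 'pot bed dog cot bat'
This text has 5 words separated by spaces.
Number of spaces = number of words - 1 = 5 - 1 = 4

4


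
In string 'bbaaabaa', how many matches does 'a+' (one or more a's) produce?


Pattern 'a+' matches one or more consecutive a's.
String: 'bbaaabaa'
Scanning for runs of a:
  Match 1: 'aaa' (length 3)
  Match 2: 'aa' (length 2)
Total matches: 2

2


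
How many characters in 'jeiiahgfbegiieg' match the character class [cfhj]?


Character class [cfhj] matches any of: {c, f, h, j}
Scanning string 'jeiiahgfbegiieg' character by character:
  pos 0: 'j' -> MATCH
  pos 1: 'e' -> no
  pos 2: 'i' -> no
  pos 3: 'i' -> no
  pos 4: 'a' -> no
  pos 5: 'h' -> MATCH
  pos 6: 'g' -> no
  pos 7: 'f' -> MATCH
  pos 8: 'b' -> no
  pos 9: 'e' -> no
  pos 10: 'g' -> no
  pos 11: 'i' -> no
  pos 12: 'i' -> no
  pos 13: 'e' -> no
  pos 14: 'g' -> no
Total matches: 3

3


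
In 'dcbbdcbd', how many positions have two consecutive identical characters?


Looking for consecutive identical characters in 'dcbbdcbd':
  pos 0-1: 'd' vs 'c' -> different
  pos 1-2: 'c' vs 'b' -> different
  pos 2-3: 'b' vs 'b' -> MATCH ('bb')
  pos 3-4: 'b' vs 'd' -> different
  pos 4-5: 'd' vs 'c' -> different
  pos 5-6: 'c' vs 'b' -> different
  pos 6-7: 'b' vs 'd' -> different
Consecutive identical pairs: ['bb']
Count: 1

1


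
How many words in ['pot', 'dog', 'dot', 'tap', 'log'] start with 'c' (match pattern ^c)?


Pattern ^c anchors to start of word. Check which words begin with 'c':
  'pot' -> no
  'dog' -> no
  'dot' -> no
  'tap' -> no
  'log' -> no
Matching words: []
Count: 0

0


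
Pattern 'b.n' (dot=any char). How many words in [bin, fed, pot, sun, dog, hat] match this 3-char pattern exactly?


Pattern 'b.n' means: starts with 'b', any single char, ends with 'n'.
Checking each word (must be exactly 3 chars):
  'bin' (len=3): MATCH
  'fed' (len=3): no
  'pot' (len=3): no
  'sun' (len=3): no
  'dog' (len=3): no
  'hat' (len=3): no
Matching words: ['bin']
Total: 1

1


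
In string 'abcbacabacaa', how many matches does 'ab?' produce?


Pattern 'ab?' matches 'a' optionally followed by 'b'.
String: 'abcbacabacaa'
Scanning left to right for 'a' then checking next char:
  Match 1: 'ab' (a followed by b)
  Match 2: 'a' (a not followed by b)
  Match 3: 'ab' (a followed by b)
  Match 4: 'a' (a not followed by b)
  Match 5: 'a' (a not followed by b)
  Match 6: 'a' (a not followed by b)
Total matches: 6

6


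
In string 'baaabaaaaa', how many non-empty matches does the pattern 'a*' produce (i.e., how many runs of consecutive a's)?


Pattern 'a*' matches zero or more a's. We want non-empty runs of consecutive a's.
String: 'baaabaaaaa'
Walking through the string to find runs of a's:
  Run 1: positions 1-3 -> 'aaa'
  Run 2: positions 5-9 -> 'aaaaa'
Non-empty runs found: ['aaa', 'aaaaa']
Count: 2

2


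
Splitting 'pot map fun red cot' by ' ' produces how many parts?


Splitting by ' ' breaks the string at each occurrence of the separator.
Text: 'pot map fun red cot'
Parts after split:
  Part 1: 'pot'
  Part 2: 'map'
  Part 3: 'fun'
  Part 4: 'red'
  Part 5: 'cot'
Total parts: 5

5


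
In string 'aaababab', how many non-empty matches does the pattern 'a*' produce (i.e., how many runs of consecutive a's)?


Pattern 'a*' matches zero or more a's. We want non-empty runs of consecutive a's.
String: 'aaababab'
Walking through the string to find runs of a's:
  Run 1: positions 0-2 -> 'aaa'
  Run 2: positions 4-4 -> 'a'
  Run 3: positions 6-6 -> 'a'
Non-empty runs found: ['aaa', 'a', 'a']
Count: 3

3


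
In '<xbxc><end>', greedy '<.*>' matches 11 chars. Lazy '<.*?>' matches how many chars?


Greedy '<.*>' tries to match as MUCH as possible.
Lazy '<.*?>' tries to match as LITTLE as possible.

String: '<xbxc><end>'
Greedy '<.*>' starts at first '<' and extends to the LAST '>': '<xbxc><end>' (11 chars)
Lazy '<.*?>' starts at first '<' and stops at the FIRST '>': '<xbxc>' (6 chars)

6


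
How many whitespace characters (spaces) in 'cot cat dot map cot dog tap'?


\s matches whitespace characters (spaces, tabs, etc.).
Text: 'cot cat dot map cot dog tap'
This text has 7 words separated by spaces.
Number of spaces = number of words - 1 = 7 - 1 = 6

6


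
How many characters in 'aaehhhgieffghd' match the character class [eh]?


Character class [eh] matches any of: {e, h}
Scanning string 'aaehhhgieffghd' character by character:
  pos 0: 'a' -> no
  pos 1: 'a' -> no
  pos 2: 'e' -> MATCH
  pos 3: 'h' -> MATCH
  pos 4: 'h' -> MATCH
  pos 5: 'h' -> MATCH
  pos 6: 'g' -> no
  pos 7: 'i' -> no
  pos 8: 'e' -> MATCH
  pos 9: 'f' -> no
  pos 10: 'f' -> no
  pos 11: 'g' -> no
  pos 12: 'h' -> MATCH
  pos 13: 'd' -> no
Total matches: 6

6


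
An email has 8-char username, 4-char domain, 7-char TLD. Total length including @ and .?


An email address has format: username@domain.tld
Username length: 8
'@' character: 1
Domain length: 4
'.' character: 1
TLD length: 7
Total = 8 + 1 + 4 + 1 + 7 = 21

21


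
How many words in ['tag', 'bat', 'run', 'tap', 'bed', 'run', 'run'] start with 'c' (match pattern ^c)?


Pattern ^c anchors to start of word. Check which words begin with 'c':
  'tag' -> no
  'bat' -> no
  'run' -> no
  'tap' -> no
  'bed' -> no
  'run' -> no
  'run' -> no
Matching words: []
Count: 0

0


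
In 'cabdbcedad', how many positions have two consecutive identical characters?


Looking for consecutive identical characters in 'cabdbcedad':
  pos 0-1: 'c' vs 'a' -> different
  pos 1-2: 'a' vs 'b' -> different
  pos 2-3: 'b' vs 'd' -> different
  pos 3-4: 'd' vs 'b' -> different
  pos 4-5: 'b' vs 'c' -> different
  pos 5-6: 'c' vs 'e' -> different
  pos 6-7: 'e' vs 'd' -> different
  pos 7-8: 'd' vs 'a' -> different
  pos 8-9: 'a' vs 'd' -> different
Consecutive identical pairs: []
Count: 0

0


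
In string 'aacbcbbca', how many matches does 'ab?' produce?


Pattern 'ab?' matches 'a' optionally followed by 'b'.
String: 'aacbcbbca'
Scanning left to right for 'a' then checking next char:
  Match 1: 'a' (a not followed by b)
  Match 2: 'a' (a not followed by b)
  Match 3: 'a' (a not followed by b)
Total matches: 3

3


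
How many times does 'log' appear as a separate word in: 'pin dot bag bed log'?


Scanning each word for exact match 'log':
  Word 1: 'pin' -> no
  Word 2: 'dot' -> no
  Word 3: 'bag' -> no
  Word 4: 'bed' -> no
  Word 5: 'log' -> MATCH
Total matches: 1

1


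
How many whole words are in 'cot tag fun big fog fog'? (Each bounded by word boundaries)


Word boundaries (\b) mark the start/end of each word.
Text: 'cot tag fun big fog fog'
Splitting by whitespace:
  Word 1: 'cot'
  Word 2: 'tag'
  Word 3: 'fun'
  Word 4: 'big'
  Word 5: 'fog'
  Word 6: 'fog'
Total whole words: 6

6


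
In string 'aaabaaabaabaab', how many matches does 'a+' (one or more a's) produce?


Pattern 'a+' matches one or more consecutive a's.
String: 'aaabaaabaabaab'
Scanning for runs of a:
  Match 1: 'aaa' (length 3)
  Match 2: 'aaa' (length 3)
  Match 3: 'aa' (length 2)
  Match 4: 'aa' (length 2)
Total matches: 4

4


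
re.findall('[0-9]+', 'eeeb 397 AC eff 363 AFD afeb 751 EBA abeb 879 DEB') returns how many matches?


Pattern '[0-9]+' finds one or more digits.
Text: 'eeeb 397 AC eff 363 AFD afeb 751 EBA abeb 879 DEB'
Scanning for matches:
  Match 1: '397'
  Match 2: '363'
  Match 3: '751'
  Match 4: '879'
Total matches: 4

4


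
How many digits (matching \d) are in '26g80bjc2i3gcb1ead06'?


\d matches any digit 0-9.
Scanning '26g80bjc2i3gcb1ead06':
  pos 0: '2' -> DIGIT
  pos 1: '6' -> DIGIT
  pos 3: '8' -> DIGIT
  pos 4: '0' -> DIGIT
  pos 8: '2' -> DIGIT
  pos 10: '3' -> DIGIT
  pos 14: '1' -> DIGIT
  pos 18: '0' -> DIGIT
  pos 19: '6' -> DIGIT
Digits found: ['2', '6', '8', '0', '2', '3', '1', '0', '6']
Total: 9

9


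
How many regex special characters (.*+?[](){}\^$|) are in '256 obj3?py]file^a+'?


Regex special characters are: . * + ? [ ] ( ) { } \ ^ $ |
Scanning '256 obj3?py]file^a+':
  pos 8: '?' -> SPECIAL
  pos 11: ']' -> SPECIAL
  pos 16: '^' -> SPECIAL
  pos 18: '+' -> SPECIAL
Special chars found: ['?', ']', '^', '+']
Total: 4

4


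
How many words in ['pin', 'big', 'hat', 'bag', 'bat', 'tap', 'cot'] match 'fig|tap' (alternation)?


Alternation 'fig|tap' matches either 'fig' or 'tap'.
Checking each word:
  'pin' -> no
  'big' -> no
  'hat' -> no
  'bag' -> no
  'bat' -> no
  'tap' -> MATCH
  'cot' -> no
Matches: ['tap']
Count: 1

1


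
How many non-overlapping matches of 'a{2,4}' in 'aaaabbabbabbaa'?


Pattern 'a{2,4}' matches between 2 and 4 consecutive a's (greedy).
String: 'aaaabbabbabbaa'
Finding runs of a's and applying greedy matching:
  Run at pos 0: 'aaaa' (length 4)
  Run at pos 6: 'a' (length 1)
  Run at pos 9: 'a' (length 1)
  Run at pos 12: 'aa' (length 2)
Matches: ['aaaa', 'aa']
Count: 2

2


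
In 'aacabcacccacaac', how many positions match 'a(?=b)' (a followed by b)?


Lookahead 'a(?=b)' matches 'a' only when followed by 'b'.
String: 'aacabcacccacaac'
Checking each position where char is 'a':
  pos 0: 'a' -> no (next='a')
  pos 1: 'a' -> no (next='c')
  pos 3: 'a' -> MATCH (next='b')
  pos 6: 'a' -> no (next='c')
  pos 10: 'a' -> no (next='c')
  pos 12: 'a' -> no (next='a')
  pos 13: 'a' -> no (next='c')
Matching positions: [3]
Count: 1

1


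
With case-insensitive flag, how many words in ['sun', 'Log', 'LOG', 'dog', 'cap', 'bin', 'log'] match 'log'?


Case-insensitive matching: compare each word's lowercase form to 'log'.
  'sun' -> lower='sun' -> no
  'Log' -> lower='log' -> MATCH
  'LOG' -> lower='log' -> MATCH
  'dog' -> lower='dog' -> no
  'cap' -> lower='cap' -> no
  'bin' -> lower='bin' -> no
  'log' -> lower='log' -> MATCH
Matches: ['Log', 'LOG', 'log']
Count: 3

3


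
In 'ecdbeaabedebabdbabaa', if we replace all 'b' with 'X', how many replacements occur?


re.sub('b', 'X', text) replaces every occurrence of 'b' with 'X'.
Text: 'ecdbeaabedebabdbabaa'
Scanning for 'b':
  pos 3: 'b' -> replacement #1
  pos 7: 'b' -> replacement #2
  pos 11: 'b' -> replacement #3
  pos 13: 'b' -> replacement #4
  pos 15: 'b' -> replacement #5
  pos 17: 'b' -> replacement #6
Total replacements: 6

6


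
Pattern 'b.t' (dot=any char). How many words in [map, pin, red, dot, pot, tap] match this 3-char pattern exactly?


Pattern 'b.t' means: starts with 'b', any single char, ends with 't'.
Checking each word (must be exactly 3 chars):
  'map' (len=3): no
  'pin' (len=3): no
  'red' (len=3): no
  'dot' (len=3): no
  'pot' (len=3): no
  'tap' (len=3): no
Matching words: []
Total: 0

0


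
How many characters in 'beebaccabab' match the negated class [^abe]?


Negated class [^abe] matches any char NOT in {a, b, e}
Scanning 'beebaccabab':
  pos 0: 'b' -> no (excluded)
  pos 1: 'e' -> no (excluded)
  pos 2: 'e' -> no (excluded)
  pos 3: 'b' -> no (excluded)
  pos 4: 'a' -> no (excluded)
  pos 5: 'c' -> MATCH
  pos 6: 'c' -> MATCH
  pos 7: 'a' -> no (excluded)
  pos 8: 'b' -> no (excluded)
  pos 9: 'a' -> no (excluded)
  pos 10: 'b' -> no (excluded)
Total matches: 2

2


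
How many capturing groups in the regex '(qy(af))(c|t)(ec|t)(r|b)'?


To count capturing groups, count each '(' that starts a group.
Pattern: '(qy(af))(c|t)(ec|t)(r|b)'
Walking through the pattern:
  Position 0: '(' -> group #1
  Position 3: '(' -> group #2
  Position 8: '(' -> group #3
  Position 13: '(' -> group #4
  Position 19: '(' -> group #5
Total capturing groups: 5

5


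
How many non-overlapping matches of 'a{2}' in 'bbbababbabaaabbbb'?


Pattern 'a{2}' matches exactly 2 consecutive a's (greedy, non-overlapping).
String: 'bbbababbabaaabbbb'
Scanning for runs of a's:
  Run at pos 3: 'a' (length 1) -> 0 match(es)
  Run at pos 5: 'a' (length 1) -> 0 match(es)
  Run at pos 8: 'a' (length 1) -> 0 match(es)
  Run at pos 10: 'aaa' (length 3) -> 1 match(es)
Matches found: ['aa']
Total: 1

1


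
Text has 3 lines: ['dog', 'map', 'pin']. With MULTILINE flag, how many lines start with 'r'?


With MULTILINE flag, ^ matches the start of each line.
Lines: ['dog', 'map', 'pin']
Checking which lines start with 'r':
  Line 1: 'dog' -> no
  Line 2: 'map' -> no
  Line 3: 'pin' -> no
Matching lines: []
Count: 0

0


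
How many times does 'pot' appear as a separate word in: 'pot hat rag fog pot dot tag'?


Scanning each word for exact match 'pot':
  Word 1: 'pot' -> MATCH
  Word 2: 'hat' -> no
  Word 3: 'rag' -> no
  Word 4: 'fog' -> no
  Word 5: 'pot' -> MATCH
  Word 6: 'dot' -> no
  Word 7: 'tag' -> no
Total matches: 2

2


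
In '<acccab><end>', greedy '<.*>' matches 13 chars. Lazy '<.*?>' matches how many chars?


Greedy '<.*>' tries to match as MUCH as possible.
Lazy '<.*?>' tries to match as LITTLE as possible.

String: '<acccab><end>'
Greedy '<.*>' starts at first '<' and extends to the LAST '>': '<acccab><end>' (13 chars)
Lazy '<.*?>' starts at first '<' and stops at the FIRST '>': '<acccab>' (8 chars)

8


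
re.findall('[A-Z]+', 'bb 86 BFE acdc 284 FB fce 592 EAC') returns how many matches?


Pattern '[A-Z]+' finds one or more uppercase letters.
Text: 'bb 86 BFE acdc 284 FB fce 592 EAC'
Scanning for matches:
  Match 1: 'BFE'
  Match 2: 'FB'
  Match 3: 'EAC'
Total matches: 3

3


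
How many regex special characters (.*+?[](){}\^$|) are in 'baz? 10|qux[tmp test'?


Regex special characters are: . * + ? [ ] ( ) { } \ ^ $ |
Scanning 'baz? 10|qux[tmp test':
  pos 3: '?' -> SPECIAL
  pos 7: '|' -> SPECIAL
  pos 11: '[' -> SPECIAL
Special chars found: ['?', '|', '[']
Total: 3

3


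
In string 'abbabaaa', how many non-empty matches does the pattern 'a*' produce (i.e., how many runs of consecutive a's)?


Pattern 'a*' matches zero or more a's. We want non-empty runs of consecutive a's.
String: 'abbabaaa'
Walking through the string to find runs of a's:
  Run 1: positions 0-0 -> 'a'
  Run 2: positions 3-3 -> 'a'
  Run 3: positions 5-7 -> 'aaa'
Non-empty runs found: ['a', 'a', 'aaa']
Count: 3

3


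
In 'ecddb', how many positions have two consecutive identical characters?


Looking for consecutive identical characters in 'ecddb':
  pos 0-1: 'e' vs 'c' -> different
  pos 1-2: 'c' vs 'd' -> different
  pos 2-3: 'd' vs 'd' -> MATCH ('dd')
  pos 3-4: 'd' vs 'b' -> different
Consecutive identical pairs: ['dd']
Count: 1

1


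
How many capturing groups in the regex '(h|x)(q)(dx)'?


To count capturing groups, count each '(' that starts a group.
Pattern: '(h|x)(q)(dx)'
Walking through the pattern:
  Position 0: '(' -> group #1
  Position 5: '(' -> group #2
  Position 8: '(' -> group #3
Total capturing groups: 3

3


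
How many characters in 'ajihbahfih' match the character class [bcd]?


Character class [bcd] matches any of: {b, c, d}
Scanning string 'ajihbahfih' character by character:
  pos 0: 'a' -> no
  pos 1: 'j' -> no
  pos 2: 'i' -> no
  pos 3: 'h' -> no
  pos 4: 'b' -> MATCH
  pos 5: 'a' -> no
  pos 6: 'h' -> no
  pos 7: 'f' -> no
  pos 8: 'i' -> no
  pos 9: 'h' -> no
Total matches: 1

1


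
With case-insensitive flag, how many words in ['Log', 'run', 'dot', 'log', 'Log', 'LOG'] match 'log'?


Case-insensitive matching: compare each word's lowercase form to 'log'.
  'Log' -> lower='log' -> MATCH
  'run' -> lower='run' -> no
  'dot' -> lower='dot' -> no
  'log' -> lower='log' -> MATCH
  'Log' -> lower='log' -> MATCH
  'LOG' -> lower='log' -> MATCH
Matches: ['Log', 'log', 'Log', 'LOG']
Count: 4

4


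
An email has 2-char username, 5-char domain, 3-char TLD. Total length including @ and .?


An email address has format: username@domain.tld
Username length: 2
'@' character: 1
Domain length: 5
'.' character: 1
TLD length: 3
Total = 2 + 1 + 5 + 1 + 3 = 12

12


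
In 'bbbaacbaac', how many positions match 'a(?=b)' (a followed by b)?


Lookahead 'a(?=b)' matches 'a' only when followed by 'b'.
String: 'bbbaacbaac'
Checking each position where char is 'a':
  pos 3: 'a' -> no (next='a')
  pos 4: 'a' -> no (next='c')
  pos 7: 'a' -> no (next='a')
  pos 8: 'a' -> no (next='c')
Matching positions: []
Count: 0

0


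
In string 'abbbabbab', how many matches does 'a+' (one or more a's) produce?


Pattern 'a+' matches one or more consecutive a's.
String: 'abbbabbab'
Scanning for runs of a:
  Match 1: 'a' (length 1)
  Match 2: 'a' (length 1)
  Match 3: 'a' (length 1)
Total matches: 3

3


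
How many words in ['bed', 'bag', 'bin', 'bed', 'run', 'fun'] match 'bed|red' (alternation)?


Alternation 'bed|red' matches either 'bed' or 'red'.
Checking each word:
  'bed' -> MATCH
  'bag' -> no
  'bin' -> no
  'bed' -> MATCH
  'run' -> no
  'fun' -> no
Matches: ['bed', 'bed']
Count: 2

2


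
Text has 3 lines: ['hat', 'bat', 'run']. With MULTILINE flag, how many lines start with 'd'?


With MULTILINE flag, ^ matches the start of each line.
Lines: ['hat', 'bat', 'run']
Checking which lines start with 'd':
  Line 1: 'hat' -> no
  Line 2: 'bat' -> no
  Line 3: 'run' -> no
Matching lines: []
Count: 0

0


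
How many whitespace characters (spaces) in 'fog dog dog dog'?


\s matches whitespace characters (spaces, tabs, etc.).
Text: 'fog dog dog dog'
This text has 4 words separated by spaces.
Number of spaces = number of words - 1 = 4 - 1 = 3

3


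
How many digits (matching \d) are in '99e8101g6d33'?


\d matches any digit 0-9.
Scanning '99e8101g6d33':
  pos 0: '9' -> DIGIT
  pos 1: '9' -> DIGIT
  pos 3: '8' -> DIGIT
  pos 4: '1' -> DIGIT
  pos 5: '0' -> DIGIT
  pos 6: '1' -> DIGIT
  pos 8: '6' -> DIGIT
  pos 10: '3' -> DIGIT
  pos 11: '3' -> DIGIT
Digits found: ['9', '9', '8', '1', '0', '1', '6', '3', '3']
Total: 9

9


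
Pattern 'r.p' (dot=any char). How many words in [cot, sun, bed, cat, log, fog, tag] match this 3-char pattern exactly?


Pattern 'r.p' means: starts with 'r', any single char, ends with 'p'.
Checking each word (must be exactly 3 chars):
  'cot' (len=3): no
  'sun' (len=3): no
  'bed' (len=3): no
  'cat' (len=3): no
  'log' (len=3): no
  'fog' (len=3): no
  'tag' (len=3): no
Matching words: []
Total: 0

0


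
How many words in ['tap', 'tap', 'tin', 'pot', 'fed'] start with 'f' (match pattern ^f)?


Pattern ^f anchors to start of word. Check which words begin with 'f':
  'tap' -> no
  'tap' -> no
  'tin' -> no
  'pot' -> no
  'fed' -> MATCH (starts with 'f')
Matching words: ['fed']
Count: 1

1


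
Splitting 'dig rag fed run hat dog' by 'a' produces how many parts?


Splitting by 'a' breaks the string at each occurrence of the separator.
Text: 'dig rag fed run hat dog'
Parts after split:
  Part 1: 'dig r'
  Part 2: 'g fed run h'
  Part 3: 't dog'
Total parts: 3

3


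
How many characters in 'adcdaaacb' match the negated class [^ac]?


Negated class [^ac] matches any char NOT in {a, c}
Scanning 'adcdaaacb':
  pos 0: 'a' -> no (excluded)
  pos 1: 'd' -> MATCH
  pos 2: 'c' -> no (excluded)
  pos 3: 'd' -> MATCH
  pos 4: 'a' -> no (excluded)
  pos 5: 'a' -> no (excluded)
  pos 6: 'a' -> no (excluded)
  pos 7: 'c' -> no (excluded)
  pos 8: 'b' -> MATCH
Total matches: 3

3


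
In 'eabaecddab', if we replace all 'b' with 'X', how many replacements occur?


re.sub('b', 'X', text) replaces every occurrence of 'b' with 'X'.
Text: 'eabaecddab'
Scanning for 'b':
  pos 2: 'b' -> replacement #1
  pos 9: 'b' -> replacement #2
Total replacements: 2

2


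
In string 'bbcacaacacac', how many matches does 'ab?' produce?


Pattern 'ab?' matches 'a' optionally followed by 'b'.
String: 'bbcacaacacac'
Scanning left to right for 'a' then checking next char:
  Match 1: 'a' (a not followed by b)
  Match 2: 'a' (a not followed by b)
  Match 3: 'a' (a not followed by b)
  Match 4: 'a' (a not followed by b)
  Match 5: 'a' (a not followed by b)
Total matches: 5

5


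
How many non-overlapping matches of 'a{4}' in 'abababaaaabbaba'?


Pattern 'a{4}' matches exactly 4 consecutive a's (greedy, non-overlapping).
String: 'abababaaaabbaba'
Scanning for runs of a's:
  Run at pos 0: 'a' (length 1) -> 0 match(es)
  Run at pos 2: 'a' (length 1) -> 0 match(es)
  Run at pos 4: 'a' (length 1) -> 0 match(es)
  Run at pos 6: 'aaaa' (length 4) -> 1 match(es)
  Run at pos 12: 'a' (length 1) -> 0 match(es)
  Run at pos 14: 'a' (length 1) -> 0 match(es)
Matches found: ['aaaa']
Total: 1

1
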